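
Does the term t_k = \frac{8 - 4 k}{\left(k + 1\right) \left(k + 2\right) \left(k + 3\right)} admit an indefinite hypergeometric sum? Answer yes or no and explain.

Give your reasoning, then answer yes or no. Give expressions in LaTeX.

Yes. s_k = \frac{k \left(k + 7\right)}{\left(k + 1\right) \left(k + 2\right)}.

Step 1: r(k) = (k - 1)*(k + 1)/((k - 2)*(k + 4)).
Gosper form: A/B · C(k+1)/C(k) with A=k + 1, B=k + 4, C=k - 2.
Set up (k + 1)·f(k+1) − (k + 3)·f(k) − (k - 2) = 0.
From deg A=1, deg B=1, deg C=1: d=2.
Solve for f: f(k) = -k*(k + 7)/4 (degree 2 ≤ 2).
R(k) = B(k−1)·f(k)/C(k) = -k*(k + 3)*(k + 7)/(4*(k - 2)); s_k = R·t_k = k*(k + 7)/((k + 1)*(k + 2)).
s_(k+1) − s_k = 4*(2 - k)/(k**3 + 6*k**2 + 11*k + 6) = t_k.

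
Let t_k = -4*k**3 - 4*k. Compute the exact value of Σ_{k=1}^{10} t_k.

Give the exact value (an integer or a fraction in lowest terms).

t_(k+1)/t_k = (k + (k + 1)**3 + 1)/(k*(k**2 + 1)).
Gosper form: A/B · C(k+1)/C(k) with A=1, B=1, C=k**3 + k.
Solve (1)·f(k+1) − (1)·f(k) = k**3 + k.
Degrees (0,0,3) ⇒ d ≤ 4.
Match coefficients ⇒ f(k) = k*(k - 1)*(k**2 - k + 2)/4.
So s_k = (B(k−1)f/C)·t_k = ((k - 1)*(k**2 - k + 2)/(4*(k**2 + 1)))·t_k = k*(-k**3 + 2*k**2 - 3*k + 2).
Δs = 4*k*(-k**2 - 1), as required.
Telescoping: Σ = s_(11) − s_(1) = -12320 − (0) = -12320.

Σ = -12320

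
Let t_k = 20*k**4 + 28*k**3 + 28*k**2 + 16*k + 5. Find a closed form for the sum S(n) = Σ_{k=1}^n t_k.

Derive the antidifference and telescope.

The ratio is (20*k**4 + 108*k**3 + 232*k**2 + 236*k + 97)/(20*k**4 + 28*k**3 + 28*k**2 + 16*k + 5).
Factor: A=1; B=1; C=k**4 + 7*k**3/5 + 7*k**2/5 + 4*k/5 + 1/4.
Need (1)·f(k+1) − (1)·f(k) = k**4 + 7*k**3/5 + 7*k**2/5 + 4*k/5 + 1/4.
From deg A=0, deg B=0, deg C=4: d=5.
Coefficient equations give f(k) = k*(4*k**4 - 3*k**3 + 2*k**2 + k + 1)/20.
Certificate R = B(k−1)f/C = k*(4*k**4 - 3*k**3 + 2*k**2 + k + 1)/(20*k**4 + 28*k**3 + 28*k**2 + 16*k + 5) gives s_k = k*(4*k**4 - 3*k**3 + 2*k**2 + k + 1).
s_(k+1) − s_k = 20*k**4 + 28*k**3 + 28*k**2 + 16*k + 5 = t_k.
s_(n+1) = 4*n**5 + 17*n**4 + 30*n**3 + 29*n**2 + 17*n + 5 and s_(1) = 5, so S(n) = n*(4*n**4 + 17*n**3 + 30*n**2 + 29*n + 17).

S(n) = n*(4*n**4 + 17*n**3 + 30*n**2 + 29*n + 17)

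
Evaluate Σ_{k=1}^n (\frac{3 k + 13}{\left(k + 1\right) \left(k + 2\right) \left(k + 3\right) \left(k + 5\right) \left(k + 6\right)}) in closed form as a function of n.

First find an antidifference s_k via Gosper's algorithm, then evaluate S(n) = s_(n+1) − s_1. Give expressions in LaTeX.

Compute t_(k+1)/t_k: get (k + 1)*(k + 5)*(3*k + 16)/((k + 4)*(k + 7)*(3*k + 13)).
Factor: A=k + 1; B=k + 7; C=k**2 + 25*k/3 + 52/3.
Set up (k + 1)·f(k+1) − (k + 6)·f(k) − (k**2 + 25*k/3 + 52/3) = 0.
d = 5 from the (1,1,2) case.
Solve for f: f(k) = k*(k + 3)*(k + 4)*(k**2 + 8*k + 17)/30 (degree 5 ≤ 5).
So s_k = (B(k−1)f/C)·t_k = (k*(k + 3)*(k + 6)*(k**2 + 8*k + 17)/(10*(3*k + 13)))·t_k = k*(k**2 + 8*k + 17)/(10*(k**3 + 8*k**2 + 17*k + 10)).
Check: Δs_k = (3*k + 13)/(k**5 + 17*k**4 + 107*k**3 + 307*k**2 + 396*k + 180). ✓
s_(n+1) = (n**3 + 11*n**2 + 36*n + 26)/(10*(n**3 + 11*n**2 + 36*n + 36)) and s_(1) = 13/180, so S(n) = n*(n**2 + 11*n + 36)/(36*(n**3 + 11*n**2 + 36*n + 36)).

S(n) = \frac{n \left(n^{2} + 11 n + 36\right)}{36 \left(n^{3} + 11 n^{2} + 36 n + 36\right)}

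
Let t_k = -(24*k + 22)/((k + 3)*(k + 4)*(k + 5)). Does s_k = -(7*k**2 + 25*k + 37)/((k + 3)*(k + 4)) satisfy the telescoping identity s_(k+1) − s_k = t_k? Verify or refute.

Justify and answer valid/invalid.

s_(k+1) = (-25*k - 7*(k + 1)**2 - 62)/((k + 4)*(k + 5))
s_(k+1) − s_k = 2*(-12*k - 11)/(k**3 + 12*k**2 + 47*k + 60)
(s_(k+1) − s_k) − t_k = 0

Valid: the claim telescopes to t_k.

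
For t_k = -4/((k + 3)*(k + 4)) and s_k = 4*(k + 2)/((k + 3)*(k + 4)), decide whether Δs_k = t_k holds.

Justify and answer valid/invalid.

Invalid: residual 16/(k**3 + 12*k**2 + 47*k + 60) ≠ 0.

s_(k+1) = 4*(k + 3)/((k + 4)*(k + 5))
s_(k+1) − s_k = 4*(-k - 1)/(k**3 + 12*k**2 + 47*k + 60)
(s_(k+1) − s_k) − t_k = 16/(k**3 + 12*k**2 + 47*k + 60)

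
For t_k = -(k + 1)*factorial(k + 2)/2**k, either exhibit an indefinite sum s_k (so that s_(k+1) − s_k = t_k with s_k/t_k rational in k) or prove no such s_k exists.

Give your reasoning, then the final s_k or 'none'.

s_k = -2**(1 - k)*factorial(k + 2)

Step 1: r(k) = (k + 2)*(k + 3)/(2*(k + 1)).
So A=k/2 + 3/2 and B=1, with C=k + 1.
Key eq: (k/2 + 3/2)·f(k+1) = (1)·f(k) + (k + 1).
d = 0 from the (1,0,1) case.
Solve for f: f(k) = 2 (degree 0 ≤ 0).
Get s_k = R·t_k = -2**(1 - k)*factorial(k + 2) with R(k) = B(k−1)f(k)/C(k) = 2/(k + 1).
s_(k+1) − s_k = -(k + 1)*factorial(k + 2)/2**k = t_k.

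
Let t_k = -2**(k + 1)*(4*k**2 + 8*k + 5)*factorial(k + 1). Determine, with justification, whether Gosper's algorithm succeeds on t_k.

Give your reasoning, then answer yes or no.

r(k) = 2*(4*k**3 + 24*k**2 + 49*k + 34)/(4*k**2 + 8*k + 5) after simplifying.
A = 2*k + 4, B = 1, C = k**2 + 2*k + 5/4.
Need (2*k + 4)·f(k+1) − (1)·f(k) = k**2 + 2*k + 5/4.
deg f ≤ 1 (via 1,0,2).
A polynomial solution: f(k) = (2*k - 1)/4.
Then R = B(k−1)f/C = (2*k - 1)/(4*k**2 + 8*k + 5), so s_k = R(k)·t_k = -2**(k + 1)*(2*k - 1)*factorial(k + 1).
Verify: -2**(k + 1)*(4*k**2 + 8*k + 5)*factorial(k + 1) matches t_k.

Yes. s_k = -2**(k + 1)*(2*k - 1)*factorial(k + 1).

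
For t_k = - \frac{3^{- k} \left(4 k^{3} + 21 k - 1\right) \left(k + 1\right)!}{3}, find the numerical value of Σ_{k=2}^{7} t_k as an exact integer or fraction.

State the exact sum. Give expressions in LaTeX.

Compute t_(k+1)/t_k: get (k + 2)*(21*k + 4*(k + 1)**3 + 20)/(3*(4*k**3 + 21*k - 1)).
Normal form (A,B,C) = (k/3 + 2/3, 1, k**3 + 21*k/4 - 1/4).
f must satisfy (k/3 + 2/3)·f(k+1) − (1)·f(k) = k**3 + 21*k/4 - 1/4.
deg f ≤ 2 (via 1,0,3).
Solve for f: f(k) = 3*(2*k - 1)**2/4 (degree 2 ≤ 2).
Certificate R = B(k−1)f/C = 3*(2*k - 1)**2/(4*k**3 + 21*k - 1) gives s_k = -(2*k - 1)**2*factorial(k + 1)/3**k.
Check: Δs_k = -(4*k**3 + 21*k - 1)*factorial(k + 1)/(3*3**k). ✓
Sum = s_(8) − s_(2); s_(8) = -112000/9, s_(2) = -6 ⇒ -111946/9.

Σ = -111946/9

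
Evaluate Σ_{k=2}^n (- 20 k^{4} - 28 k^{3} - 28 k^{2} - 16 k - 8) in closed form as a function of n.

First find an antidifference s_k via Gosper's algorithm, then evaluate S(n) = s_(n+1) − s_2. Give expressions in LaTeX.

t_(k+1)/t_k = (5*k**4 + 27*k**3 + 58*k**2 + 59*k + 25)/(5*k**4 + 7*k**3 + 7*k**2 + 4*k + 2).
Factor: A=1; B=1; C=k**4 + 7*k**3/5 + 7*k**2/5 + 4*k/5 + 2/5.
Need (1)·f(k+1) − (1)·f(k) = k**4 + 7*k**3/5 + 7*k**2/5 + 4*k/5 + 2/5.
Bound: deg f ≤ 5.
A polynomial solution: f(k) = k*(4*k**4 - 3*k**3 + 2*k**2 + k + 4)/20.
So s_k = (B(k−1)f/C)·t_k = (k*(4*k**4 - 3*k**3 + 2*k**2 + k + 4)/(4*(5*k**4 + 7*k**3 + 7*k**2 + 4*k + 2)))·t_k = k*(-4*k**4 + 3*k**3 - 2*k**2 - k - 4).
s_(k+1) − s_k = -20*k**4 - 28*k**3 - 28*k**2 - 16*k - 8 = t_k.
Σ_(k=2)^n t_k = s_(n+1) − s_(2) = (-4*n**5 - 17*n**4 - 30*n**3 - 29*n**2 - 20*n - 8) − (-108), i.e. -4*n**5 - 17*n**4 - 30*n**3 - 29*n**2 - 20*n + 100.

S(n) = - 4 n^{5} - 17 n^{4} - 30 n^{3} - 29 n^{2} - 20 n + 100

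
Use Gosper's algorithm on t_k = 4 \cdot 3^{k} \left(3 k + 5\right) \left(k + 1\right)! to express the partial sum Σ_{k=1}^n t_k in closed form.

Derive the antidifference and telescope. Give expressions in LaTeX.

S(n) = 12 \cdot 3^{n} \left(n + 2\right)! - 24

Ratio r(k) = 3*(k + 2)*(3*k + 8)/(3*k + 5).
Take A(k)=3*k + 6, B(k)=1, C(k)=k + 5/3.
Set up (3*k + 6)·f(k+1) − (1)·f(k) − (k + 5/3) = 0.
deg f ≤ 0 (via 1,0,1).
Match coefficients ⇒ f(k) = 1/3.
R(k) = B(k−1)·f(k)/C(k) = 1/(3*k + 5); s_k = R·t_k = 4*3**k*factorial(k + 1).
s_(k+1) − s_k = 4*3**k*(3*k + 5)*factorial(k + 1) = t_k.
s_(n+1) = 12*3**n*factorial(n + 2) and s_(1) = 24, so S(n) = 12*3**n*factorial(n + 2) - 24.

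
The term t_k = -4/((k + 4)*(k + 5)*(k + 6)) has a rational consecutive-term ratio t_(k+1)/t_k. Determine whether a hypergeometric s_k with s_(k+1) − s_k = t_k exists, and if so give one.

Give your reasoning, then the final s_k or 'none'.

s_k = k*(-k - 9)/(10*(k + 4)*(k + 5))

Step 1: r(k) = (k + 4)/(k + 7).
A = k + 4, B = k + 7, C = 1.
f must satisfy (k + 4)·f(k+1) − (k + 6)·f(k) = 1.
deg f ≤ 2 (via 1,1,0).
Solving with deg f ≤ 2: f(k) = k*(k + 9)/40.
Get s_k = R·t_k = k*(-k - 9)/(10*(k + 4)*(k + 5)) with R(k) = B(k−1)f(k)/C(k) = k*(k + 6)*(k + 9)/40.
Verify: -4/(k**3 + 15*k**2 + 74*k + 120) matches t_k.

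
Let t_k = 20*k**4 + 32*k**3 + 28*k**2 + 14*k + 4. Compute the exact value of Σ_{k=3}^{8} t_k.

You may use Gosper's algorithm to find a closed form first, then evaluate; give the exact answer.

Σ = 222342

r(k) = (10*k**4 + 56*k**3 + 122*k**2 + 123*k + 49)/(10*k**4 + 16*k**3 + 14*k**2 + 7*k + 2) after simplifying.
Gosper form: A/B · C(k+1)/C(k) with A=1, B=1, C=k**4 + 8*k**3/5 + 7*k**2/5 + 7*k/10 + 1/5.
f must satisfy (1)·f(k+1) − (1)·f(k) = k**4 + 8*k**3/5 + 7*k**2/5 + 7*k/10 + 1/5.
deg f ≤ 5 (via 0,0,4).
Match coefficients ⇒ f(k) = k*(4*k**4 - 2*k**3 + k + 1)/20.
Then R = B(k−1)f/C = k*(4*k**4 - 2*k**3 + k + 1)/(2*(10*k**4 + 16*k**3 + 14*k**2 + 7*k + 2)), so s_k = R(k)·t_k = k*(4*k**4 - 2*k**3 + k + 1).
s_(k+1) − s_k = 20*k**4 + 32*k**3 + 28*k**2 + 14*k + 4 = t_k.
Sum = s_(9) − s_(3); s_(9) = 223164, s_(3) = 822 ⇒ 222342.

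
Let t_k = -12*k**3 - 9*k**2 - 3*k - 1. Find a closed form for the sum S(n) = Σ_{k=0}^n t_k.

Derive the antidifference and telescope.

Compute t_(k+1)/t_k: get (12*k**3 + 45*k**2 + 57*k + 25)/(12*k**3 + 9*k**2 + 3*k + 1).
Gosper form: A/B · C(k+1)/C(k) with A=1, B=1, C=k**3 + 3*k**2/4 + k/4 + 1/12.
Solve (1)·f(k+1) − (1)·f(k) = k**3 + 3*k**2/4 + k/4 + 1/12.
Degrees (0,0,3) ⇒ d ≤ 4.
Coefficient equations give f(k) = k*(3*k**3 - 3*k**2 + 1)/12.
So s_k = (B(k−1)f/C)·t_k = (k*(3*k**3 - 3*k**2 + 1)/(12*k**3 + 9*k**2 + 3*k + 1))·t_k = -3*k**4 + 3*k**3 - k.
Δs = -12*k**3 - 9*k**2 - 3*k - 1, as required.
s_(n+1) = -3*n**4 - 9*n**3 - 9*n**2 - 4*n - 1 and s_(0) = 0, so S(n) = -3*n**4 - 9*n**3 - 9*n**2 - 4*n - 1.

S(n) = -3*n**4 - 9*n**3 - 9*n**2 - 4*n - 1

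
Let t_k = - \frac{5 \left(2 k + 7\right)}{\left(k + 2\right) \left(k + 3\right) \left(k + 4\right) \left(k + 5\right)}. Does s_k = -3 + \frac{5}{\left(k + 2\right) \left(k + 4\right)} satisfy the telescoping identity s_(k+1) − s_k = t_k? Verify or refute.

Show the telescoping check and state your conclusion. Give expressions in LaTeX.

Valid: the claim telescopes to t_k.

s_(k+1) = -3 + 5/((k + 3)*(k + 5))
s_(k+1) − s_k = 5*(-2*k - 7)/(k**4 + 14*k**3 + 71*k**2 + 154*k + 120)
(s_(k+1) − s_k) − t_k = 0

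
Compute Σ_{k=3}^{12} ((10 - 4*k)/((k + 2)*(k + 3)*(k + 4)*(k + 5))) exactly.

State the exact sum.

Σ = -47/3570

Ratio r(k) = (k + 2)*(2*k - 3)/((k + 6)*(2*k - 5)).
Normal form (A,B,C) = (k + 2, k + 6, k - 5/2).
Need (k + 2)·f(k+1) − (k + 5)·f(k) = k - 5/2.
deg f ≤ 3 (via 1,1,1).
Solving with deg f ≤ 3: f(k) = -k*(k**2 + 9*k + 50)/48.
Then R = B(k−1)f/C = -k*(k + 5)*(k**2 + 9*k + 50)/(24*(2*k - 5)), so s_k = R(k)·t_k = k*(k**2 + 9*k + 50)/(12*(k + 2)*(k + 3)*(k + 4)).
Check: Δs_k = 2*(5 - 2*k)/(k**4 + 14*k**3 + 71*k**2 + 154*k + 120). ✓
Evaluate s at k=13 and k=3: 91/1020 and 43/420; difference -47/3570.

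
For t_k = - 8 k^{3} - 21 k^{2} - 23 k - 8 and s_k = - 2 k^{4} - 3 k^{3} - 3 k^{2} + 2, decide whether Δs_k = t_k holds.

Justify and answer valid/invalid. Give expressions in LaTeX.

Valid — Δs_k = t_k.

s_(k+1) = -2*(k + 1)**4 - 3*(k + 1)**3 - 3*(k + 1)**2 + 2
s_(k+1) − s_k = -8*k**3 - 21*k**2 - 23*k - 8
(s_(k+1) − s_k) − t_k = 0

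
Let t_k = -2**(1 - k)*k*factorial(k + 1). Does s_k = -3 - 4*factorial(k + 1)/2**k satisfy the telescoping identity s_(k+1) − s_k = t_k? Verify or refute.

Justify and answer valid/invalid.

valid (s_(k+1) − s_k reduces to t_k)

s_(k+1) = -4*2**(-k - 1)*factorial(k + 2) - 3
s_(k+1) − s_k = -2**(1 - k)*k*factorial(k + 1)
(s_(k+1) − s_k) − t_k = 0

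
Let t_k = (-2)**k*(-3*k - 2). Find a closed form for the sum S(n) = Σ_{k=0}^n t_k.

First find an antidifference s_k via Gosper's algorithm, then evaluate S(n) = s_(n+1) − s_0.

S(n) = (-2)**(n + 1)*(n + 1)

Step 1: r(k) = 2*(-3*k - 5)/(3*k + 2).
Factor: A=-2; B=1; C=k + 2/3.
Solve (-2)·f(k+1) − (1)·f(k) = k + 2/3.
Degrees (0,0,1) ⇒ d ≤ 1.
Solve for f: f(k) = -k/3 (degree 1 ≤ 1).
Then R = B(k−1)f/C = -k/(3*k + 2), so s_k = R(k)·t_k = (-2)**k*k.
Verify: (-2)**k*(-3*k - 2) matches t_k.
Σ_(k=0)^n t_k = s_(n+1) − s_(0) = ((-2)**(n + 1)*(n + 1)) − (0), i.e. (-2)**(n + 1)*(n + 1).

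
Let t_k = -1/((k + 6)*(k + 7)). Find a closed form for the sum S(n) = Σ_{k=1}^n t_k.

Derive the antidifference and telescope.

S(n) = -n/(7*n + 49)

Ratio r(k) = (k + 6)/(k + 8).
Normal form (A,B,C) = (k + 6, k + 8, 1).
f must satisfy (k + 6)·f(k+1) − (k + 7)·f(k) = 1.
deg f ≤ 1 (via 1,1,0).
Solve for f: f(k) = k/6 (degree 1 ≤ 1).
Then R = B(k−1)f/C = k*(k + 7)/6, so s_k = R(k)·t_k = -k/(6*k + 36).
s_(k+1) − s_k = -1/(k**2 + 13*k + 42) = t_k.
Telescope: S(n) = s_(n+1) − s_(1) = (-n - 1)/(6*(n + 7)) − (-1/42) = -n/(7*n + 49).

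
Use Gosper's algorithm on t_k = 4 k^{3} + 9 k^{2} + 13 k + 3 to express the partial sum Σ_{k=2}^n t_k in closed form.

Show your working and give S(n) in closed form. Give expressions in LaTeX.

Compute t_(k+1)/t_k: get (4*k**3 + 21*k**2 + 43*k + 29)/(4*k**3 + 9*k**2 + 13*k + 3).
Gosper form: A/B · C(k+1)/C(k) with A=1, B=1, C=k**3 + 9*k**2/4 + 13*k/4 + 3/4.
Need (1)·f(k+1) − (1)·f(k) = k**3 + 9*k**2/4 + 13*k/4 + 3/4.
deg f ≤ 4 (via 0,0,3).
Coefficient equations give f(k) = k*(k**3 + k**2 + 3*k - 2)/4.
So s_k = (B(k−1)f/C)·t_k = (k*(k**3 + k**2 + 3*k - 2)/(4*k**3 + 9*k**2 + 13*k + 3))·t_k = k*(k**3 + k**2 + 3*k - 2).
Δs = 4*k**3 + 9*k**2 + 13*k + 3, as required.
s_(n+1) = n**4 + 5*n**3 + 12*n**2 + 11*n + 3 and s_(2) = 32, so S(n) = n**4 + 5*n**3 + 12*n**2 + 11*n - 29.

S(n) = n^{4} + 5 n^{3} + 12 n^{2} + 11 n - 29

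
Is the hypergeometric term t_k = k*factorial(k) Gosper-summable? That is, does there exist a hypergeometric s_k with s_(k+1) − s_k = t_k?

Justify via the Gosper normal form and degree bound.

Yes. s_k = factorial(k).

Step 1: r(k) = (k + 1)**2/k.
Normal form (A,B,C) = (k + 1, 1, k).
f must satisfy (k + 1)·f(k+1) − (1)·f(k) = k.
d = 0 from the (1,0,1) case.
Coefficient equations give f(k) = 1.
R(k) = B(k−1)·f(k)/C(k) = 1/k; s_k = R·t_k = factorial(k).
s_(k+1) − s_k = k*factorial(k) = t_k.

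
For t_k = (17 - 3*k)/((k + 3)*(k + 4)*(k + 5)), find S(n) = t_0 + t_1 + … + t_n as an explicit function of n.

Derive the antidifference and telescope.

r(k) = (k + 3)*(3*k - 14)/((k + 6)*(3*k - 17)) after simplifying.
Normal form (A,B,C) = (k + 3, k + 6, k - 17/3).
Set up (k + 3)·f(k+1) − (k + 5)·f(k) − (k - 17/3) = 0.
d = 2 from the (1,1,1) case.
Solve for f: f(k) = -k*(k + 16)/9 (degree 2 ≤ 2).
Then R = B(k−1)f/C = -k*(k + 5)*(k + 16)/(3*(3*k - 17)), so s_k = R(k)·t_k = k*(k + 16)/(3*(k + 3)*(k + 4)).
s_(k+1) − s_k = (17 - 3*k)/(k**3 + 12*k**2 + 47*k + 60) = t_k.
s_(n+1) = (n**2 + 18*n + 17)/(3*(n**2 + 9*n + 20)) and s_(0) = 0, so S(n) = (n**2 + 18*n + 17)/(3*(n**2 + 9*n + 20)).

S(n) = (n**2 + 18*n + 17)/(3*(n**2 + 9*n + 20))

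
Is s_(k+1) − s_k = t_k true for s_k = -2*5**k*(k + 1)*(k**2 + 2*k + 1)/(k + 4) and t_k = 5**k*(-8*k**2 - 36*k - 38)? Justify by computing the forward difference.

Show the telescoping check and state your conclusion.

Invalid: residual 5**k*(24*k**3 + 198*k**2 + 534*k + 450)/(k**2 + 9*k + 20) ≠ 0.

s_(k+1) = -10*5**k*(k + 2)*(2*k + (k + 1)**2 + 3)/(k + 5)
s_(k+1) − s_k = 5**k*(-8*k**4 - 84*k**3 - 324*k**2 - 528*k - 310)/(k**2 + 9*k + 20)
(s_(k+1) − s_k) − t_k = 5**k*(24*k**3 + 198*k**2 + 534*k + 450)/(k**2 + 9*k + 20)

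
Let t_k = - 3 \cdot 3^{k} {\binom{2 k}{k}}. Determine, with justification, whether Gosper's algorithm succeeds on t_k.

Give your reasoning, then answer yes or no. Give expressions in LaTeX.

No — negative degree bound, so no certificate f.

Compute t_(k+1)/t_k: get 6*(2*k + 1)/(k + 1).
Normal form (A,B,C) = (12*k + 6, k + 1, 1).
f must satisfy (12*k + 6)·f(k+1) − (k)·f(k) = 1.
From deg A=1, deg B=1, deg C=0: d=-1.
Negative degree bound (-1): no f exists, t_k not Gosper-summable.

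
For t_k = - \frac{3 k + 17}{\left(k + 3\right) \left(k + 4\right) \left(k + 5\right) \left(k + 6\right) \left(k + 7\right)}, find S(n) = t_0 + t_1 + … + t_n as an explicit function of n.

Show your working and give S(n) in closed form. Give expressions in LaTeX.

S(n) = \frac{- n^{3} - 16 n^{2} - 83 n - 68}{72 \left(n^{3} + 16 n^{2} + 83 n + 140\right)}

Compute t_(k+1)/t_k: get (k + 3)*(3*k + 20)/((k + 8)*(3*k + 17)).
Normal form (A,B,C) = (k + 3, k + 8, k + 17/3).
Key eq: (k + 3)·f(k+1) = (k + 7)·f(k) + (k + 17/3).
Degrees (1,1,1) ⇒ d ≤ 4.
A polynomial solution: f(k) = k*(k + 5)*(k**2 + 13*k + 54)/216.
Certificate R = B(k−1)f/C = k*(k + 5)*(k + 7)*(k**2 + 13*k + 54)/(72*(3*k + 17)) gives s_k = k*(-k**2 - 13*k - 54)/(72*(k**3 + 13*k**2 + 54*k + 72)).
Δs = (-3*k - 17)/(k**5 + 25*k**4 + 245*k**3 + 1175*k**2 + 2754*k + 2520), as required.
s_(n+1) = (-n**3 - 16*n**2 - 83*n - 68)/(72*(n**3 + 16*n**2 + 83*n + 140)) and s_(0) = 0, so S(n) = (-n**3 - 16*n**2 - 83*n - 68)/(72*(n**3 + 16*n**2 + 83*n + 140)).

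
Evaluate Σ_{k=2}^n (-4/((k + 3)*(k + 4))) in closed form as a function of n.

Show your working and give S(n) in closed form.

Ratio r(k) = (k + 3)/(k + 5).
Normal form (A,B,C) = (k + 3, k + 5, 1).
Key eq: (k + 3)·f(k+1) = (k + 4)·f(k) + (1).
Degrees (1,1,0) ⇒ d ≤ 1.
Coefficient equations give f(k) = k/3.
Certificate R = B(k−1)f/C = k*(k + 4)/3 gives s_k = -4*k/(3*k + 9).
Check: Δs_k = -4/(k**2 + 7*k + 12). ✓
Σ_(k=2)^n t_k = s_(n+1) − s_(2) = (4*(-n - 1)/(3*(n + 4))) − (-8/15), i.e. 4*(1 - n)/(5*(n + 4)).

S(n) = 4*(1 - n)/(5*(n + 4))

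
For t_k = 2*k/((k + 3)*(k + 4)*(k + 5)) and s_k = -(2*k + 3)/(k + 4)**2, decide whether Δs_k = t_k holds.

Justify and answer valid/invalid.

Invalid: residual (-4*k**2 - 21*k - 15)/(k**5 + 21*k**4 + 175*k**3 + 723*k**2 + 1480*k + 1200) ≠ 0.

s_(k+1) = (-2*k - 5)/(k + 5)**2
s_(k+1) − s_k = (2*k**2 + 8*k - 5)/(k**4 + 18*k**3 + 121*k**2 + 360*k + 400)
(s_(k+1) − s_k) − t_k = (-4*k**2 - 21*k - 15)/(k**5 + 21*k**4 + 175*k**3 + 723*k**2 + 1480*k + 1200)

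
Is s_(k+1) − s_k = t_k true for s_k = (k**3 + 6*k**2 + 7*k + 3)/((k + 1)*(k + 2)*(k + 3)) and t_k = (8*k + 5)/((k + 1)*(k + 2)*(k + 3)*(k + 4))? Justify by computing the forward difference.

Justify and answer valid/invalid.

s_(k+1) = (7*k + (k + 1)**3 + 6*(k + 1)**2 + 10)/((k + 2)*(k + 3)*(k + 4))
s_(k+1) − s_k = (8*k + 5)/(k**4 + 10*k**3 + 35*k**2 + 50*k + 24)
(s_(k+1) − s_k) − t_k = 0

Valid: the claim telescopes to t_k.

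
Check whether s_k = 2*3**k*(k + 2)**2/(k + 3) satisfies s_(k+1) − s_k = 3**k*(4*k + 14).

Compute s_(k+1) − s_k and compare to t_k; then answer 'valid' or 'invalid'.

s_(k+1) = 6*3**k*(k + 3)**2/(k + 4)
s_(k+1) − s_k = 2*3**k*(-(k + 2)**2*(k + 4) + 3*(k + 3)**3)/((k + 3)*(k + 4))
(s_(k+1) − s_k) − t_k = 3**k*(-4*k**2 - 24*k - 38)/(k**2 + 7*k + 12)

Invalid: residual 3**k*(-4*k**2 - 24*k - 38)/(k**2 + 7*k + 12) ≠ 0.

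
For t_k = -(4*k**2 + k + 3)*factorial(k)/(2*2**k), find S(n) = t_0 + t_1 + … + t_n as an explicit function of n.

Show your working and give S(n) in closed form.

t_(k+1)/t_k = (k + 1)*(k + 4*(k + 1)**2 + 4)/(2*(4*k**2 + k + 3)).
So A=k/2 + 1/2 and B=1, with C=k**2 + k/4 + 3/4.
Key eq: (k/2 + 1/2)·f(k+1) = (1)·f(k) + (k**2 + k/4 + 3/4).
From deg A=1, deg B=0, deg C=2: d=1.
Coefficient equations give f(k) = (4*k + 1)/2.
Get s_k = R·t_k = -(4*k + 1)*factorial(k)/2**k with R(k) = B(k−1)f(k)/C(k) = 2*(4*k + 1)/(4*k**2 + k + 3).
s_(k+1) − s_k = -(4*k**2 + k + 3)*factorial(k)/(2*2**k) = t_k.
s_(n+1) = -2**(-n - 1)*(4*n + 5)*factorial(n + 1) and s_(0) = -1, so S(n) = 2**(-n - 1)*(2**(n + 1) - 4*n**2*factorial(n) - 9*n*factorial(n) - 5*factorial(n)).

S(n) = 2**(-n - 1)*(2**(n + 1) - 4*n**2*factorial(n) - 9*n*factorial(n) - 5*factorial(n))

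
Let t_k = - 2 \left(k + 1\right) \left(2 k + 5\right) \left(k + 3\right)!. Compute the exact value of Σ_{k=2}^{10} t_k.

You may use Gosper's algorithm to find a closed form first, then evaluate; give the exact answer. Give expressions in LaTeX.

Σ = -3661488229680

Step 1: r(k) = (k + 2)*(k + 4)*(2*k + 7)/((k + 1)*(2*k + 5)).
Factor: A=k + 4; B=1; C=k**2 + 7*k/2 + 5/2.
Solve (k + 4)·f(k+1) − (1)·f(k) = k**2 + 7*k/2 + 5/2.
Bound: deg f ≤ 1.
Coefficient equations give f(k) = (2*k - 1)/2.
Then R = B(k−1)f/C = (2*k - 1)/((k + 1)*(2*k + 5)), so s_k = R(k)·t_k = -2*(2*k - 1)*factorial(k + 3).
Verify: -2*(k + 1)*(2*k + 5)*factorial(k + 3) matches t_k.
Evaluate s at k=11 and k=2: -3661488230400 and -720; difference -3661488229680.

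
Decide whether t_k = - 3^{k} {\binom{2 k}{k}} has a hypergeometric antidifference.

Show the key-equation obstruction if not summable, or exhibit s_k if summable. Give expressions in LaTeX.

Ratio r(k) = 6*(2*k + 1)/(k + 1).
Take A(k)=12*k + 6, B(k)=k + 1, C(k)=1.
Key eq: (12*k + 6)·f(k+1) = (k)·f(k) + (1).
deg f ≤ -1 (via 1,1,0).
Negative degree bound (-1): no f exists, t_k not Gosper-summable.

No; the degree bound rules out any f.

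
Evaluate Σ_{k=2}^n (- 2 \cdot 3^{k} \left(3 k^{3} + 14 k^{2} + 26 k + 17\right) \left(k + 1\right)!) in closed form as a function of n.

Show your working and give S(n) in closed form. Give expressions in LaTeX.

Ratio r(k) = 3*(3*k**4 + 29*k**3 + 109*k**2 + 186*k + 120)/(3*k**3 + 14*k**2 + 26*k + 17).
Gosper form: A/B · C(k+1)/C(k) with A=3*k + 6, B=1, C=k**3 + 14*k**2/3 + 26*k/3 + 17/3.
Set up (3*k + 6)·f(k+1) − (1)·f(k) − (k**3 + 14*k**2/3 + 26*k/3 + 17/3) = 0.
deg f ≤ 2 (via 1,0,3).
Match coefficients ⇒ f(k) = (k**2 + k + 1)/3.
Get s_k = R·t_k = -2*3**k*(k**2 + k + 1)*factorial(k + 1) with R(k) = B(k−1)f(k)/C(k) = (k**2 + k + 1)/(3*k**3 + 14*k**2 + 26*k + 17).
Check: Δs_k = -2*3**k*(3*k**3 + 14*k**2 + 26*k + 17)*factorial(k + 1). ✓
s_(n+1) = -6*3**n*(n**2 + 3*n + 3)*factorial(n + 2) and s_(2) = -756, so S(n) = -6*3**n*n**4*factorial(n) - 36*3**n*n**3*factorial(n) - 84*3**n*n**2*factorial(n) - 90*3**n*n*factorial(n) - 36*3**n*factorial(n) + 756.

S(n) = - 6 \cdot 3^{n} n^{4} n! - 36 \cdot 3^{n} n^{3} n! - 84 \cdot 3^{n} n^{2} n! - 90 \cdot 3^{n} n n! - 36 \cdot 3^{n} n! + 756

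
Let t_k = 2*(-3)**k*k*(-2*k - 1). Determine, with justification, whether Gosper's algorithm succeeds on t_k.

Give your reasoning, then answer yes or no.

The ratio is -3*(k + 1)*(2*k + 3)/(k*(2*k + 1)).
So A=-3 and B=1, with C=k**2 + k/2.
Need (-3)·f(k+1) − (1)·f(k) = k**2 + k/2.
From deg A=0, deg B=0, deg C=2: d=2.
A polynomial solution: f(k) = -k*(k - 1)/4.
Certificate R = B(k−1)f/C = -(k - 1)/(2*(2*k + 1)) gives s_k = (-3)**k*k*(k - 1).
Verify: 2*(-3)**k*k*(-2*k - 1) matches t_k.

Yes. s_k = (-3)**k*k*(k - 1).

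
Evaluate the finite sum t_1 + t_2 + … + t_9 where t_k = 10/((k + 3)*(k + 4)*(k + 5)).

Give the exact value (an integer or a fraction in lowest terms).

Compute t_(k+1)/t_k: get (k + 3)/(k + 6).
Normal form (A,B,C) = (k + 3, k + 6, 1).
Need (k + 3)·f(k+1) − (k + 5)·f(k) = 1.
deg f ≤ 2 (via 1,1,0).
Solving with deg f ≤ 2: f(k) = k*(k + 7)/24.
R(k) = B(k−1)·f(k)/C(k) = k*(k + 5)*(k + 7)/24; s_k = R·t_k = 5*k*(k + 7)/(12*(k + 3)*(k + 4)).
Check: Δs_k = 10/(k**3 + 12*k**2 + 47*k + 60). ✓
Σ_(k=1)^(9) t_k = s_(10) − s_(1) = 425/1092 − (1/6) = 81/364.

Σ = 81/364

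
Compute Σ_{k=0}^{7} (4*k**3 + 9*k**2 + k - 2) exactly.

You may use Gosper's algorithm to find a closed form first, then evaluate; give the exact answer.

Σ = 4408

Step 1: r(k) = (4*k**3 + 21*k**2 + 31*k + 12)/(4*k**3 + 9*k**2 + k - 2).
So A=1 and B=1, with C=k**3 + 9*k**2/4 + k/4 - 1/2.
Solve (1)·f(k+1) − (1)·f(k) = k**3 + 9*k**2/4 + k/4 - 1/2.
deg f ≤ 4 (via 0,0,3).
Match coefficients ⇒ f(k) = k*(k**3 + k**2 - 3*k - 1)/4.
So s_k = (B(k−1)f/C)·t_k = (k*(k**3 + k**2 - 3*k - 1)/((k + 2)*(4*k**2 + k - 1)))·t_k = k*(k**3 + k**2 - 3*k - 1).
s_(k+1) − s_k = 4*k**3 + 9*k**2 + k - 2 = t_k.
Telescoping: Σ = s_(8) − s_(0) = 4408 − (0) = 4408.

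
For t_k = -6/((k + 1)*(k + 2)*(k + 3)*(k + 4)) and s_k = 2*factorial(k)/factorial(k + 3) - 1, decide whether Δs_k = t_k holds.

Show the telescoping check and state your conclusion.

valid (s_(k+1) − s_k reduces to t_k)

s_(k+1) = 2*factorial(k + 1)/factorial(k + 4) - 1
s_(k+1) − s_k = -6/((k + 1)*(k + 2)*(k + 3)*(k + 4))
(s_(k+1) − s_k) − t_k = 0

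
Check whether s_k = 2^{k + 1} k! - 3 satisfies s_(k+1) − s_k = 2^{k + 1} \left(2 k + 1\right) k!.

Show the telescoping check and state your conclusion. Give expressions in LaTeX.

s_(k+1) = 2**(k + 2)*factorial(k + 1) - 3
s_(k+1) − s_k = 2**(k + 1)*(2*k + 1)*factorial(k)
(s_(k+1) − s_k) − t_k = 0

valid (s_(k+1) − s_k reduces to t_k)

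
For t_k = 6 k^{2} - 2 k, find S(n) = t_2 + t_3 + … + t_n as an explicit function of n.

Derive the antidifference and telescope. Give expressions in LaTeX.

S(n) = 2 n^{3} + 2 n^{2} - 4

r(k) = (-k + 3*(k + 1)**2 - 1)/(k*(3*k - 1)) after simplifying.
Gosper form: A/B · C(k+1)/C(k) with A=1, B=1, C=k**2 - k/3.
Solve (1)·f(k+1) − (1)·f(k) = k**2 - k/3.
Bound: deg f ≤ 3.
Solving with deg f ≤ 3: f(k) = k*(k - 1)**2/3.
So s_k = (B(k−1)f/C)·t_k = ((k - 1)**2/(3*k - 1))·t_k = 2*k*(k**2 - 2*k + 1).
Check: Δs_k = 2*k*(3*k - 1). ✓
Σ_(k=2)^n t_k = s_(n+1) − s_(2) = (2*n**2*(n + 1)) − (4), i.e. 2*n**3 + 2*n**2 - 4.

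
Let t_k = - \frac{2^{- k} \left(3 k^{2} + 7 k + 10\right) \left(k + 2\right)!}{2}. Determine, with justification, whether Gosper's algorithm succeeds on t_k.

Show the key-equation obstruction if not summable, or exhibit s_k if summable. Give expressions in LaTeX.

Yes. s_k = - 2^{- k} \left(3 k + 1\right) \left(k + 2\right)!.

t_(k+1)/t_k = (k + 3)*(7*k + 3*(k + 1)**2 + 17)/(2*(3*k**2 + 7*k + 10)).
So A=k/2 + 3/2 and B=1, with C=k**2 + 7*k/3 + 10/3.
Need (k/2 + 3/2)·f(k+1) − (1)·f(k) = k**2 + 7*k/3 + 10/3.
Bound: deg f ≤ 1.
Coefficient equations give f(k) = 2*(3*k + 1)/3.
Get s_k = R·t_k = -(3*k + 1)*factorial(k + 2)/2**k with R(k) = B(k−1)f(k)/C(k) = 2*(3*k + 1)/(3*k**2 + 7*k + 10).
s_(k+1) − s_k = -(3*k**2 + 7*k + 10)*factorial(k + 2)/(2*2**k) = t_k.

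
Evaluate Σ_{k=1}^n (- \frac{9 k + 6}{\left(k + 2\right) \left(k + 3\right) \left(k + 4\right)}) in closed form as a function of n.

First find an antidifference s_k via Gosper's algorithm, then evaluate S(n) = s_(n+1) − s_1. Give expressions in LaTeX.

S(n) = \frac{n \left(- 7 n - 13\right)}{4 \left(n^{2} + 7 n + 12\right)}

t_(k+1)/t_k = (k + 2)*(3*k + 5)/((k + 5)*(3*k + 2)).
Factor: A=k + 2; B=k + 5; C=k + 2/3.
f must satisfy (k + 2)·f(k+1) − (k + 4)·f(k) = k + 2/3.
Bound: deg f ≤ 2.
Match coefficients ⇒ f(k) = k*(2*k + 1)/9.
Get s_k = R·t_k = -k*(2*k + 1)/((k + 2)*(k + 3)) with R(k) = B(k−1)f(k)/C(k) = k*(k + 4)*(2*k + 1)/(3*(3*k + 2)).
Δs = 3*(-3*k - 2)/(k**3 + 9*k**2 + 26*k + 24), as required.
s_(n+1) = (-2*n**2 - 5*n - 3)/(n**2 + 7*n + 12) and s_(1) = -1/4, so S(n) = n*(-7*n - 13)/(4*(n**2 + 7*n + 12)).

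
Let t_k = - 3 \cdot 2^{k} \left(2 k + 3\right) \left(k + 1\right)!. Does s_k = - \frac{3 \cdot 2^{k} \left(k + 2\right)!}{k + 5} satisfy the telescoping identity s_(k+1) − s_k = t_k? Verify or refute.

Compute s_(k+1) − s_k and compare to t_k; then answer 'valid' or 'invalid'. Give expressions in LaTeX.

Invalid: residual \frac{9 \cdot 2^{k} \left(2 k^{2} + 13 k + 14\right) \left(k + 1\right)!}{\left(k + 5\right) \left(k + 6\right)} ≠ 0.

s_(k+1) = -6*2**k*factorial(k + 3)/(k + 6)
s_(k+1) − s_k = -3*2**k*(2*k**2 + 15*k + 24)*factorial(k + 2)/((k + 5)*(k + 6))
(s_(k+1) − s_k) − t_k = 9*2**k*(2*k**2 + 13*k + 14)*factorial(k + 1)/((k + 5)*(k + 6))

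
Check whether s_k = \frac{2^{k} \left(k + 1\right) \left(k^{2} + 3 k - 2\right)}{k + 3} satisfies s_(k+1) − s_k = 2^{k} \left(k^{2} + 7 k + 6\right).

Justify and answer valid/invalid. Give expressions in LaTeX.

Invalid: residual \frac{2^{k + 1} \left(- k^{3} - 9 k^{2} - 24 k - 20\right)}{k^{2} + 7 k + 12} ≠ 0.

s_(k+1) = 2**(k + 1)*(k + 2)*(3*k + (k + 1)**2 + 1)/(k + 4)
s_(k+1) − s_k = 2**k*(k**4 + 12*k**3 + 49*k**2 + 78*k + 32)/(k**2 + 7*k + 12)
(s_(k+1) − s_k) − t_k = 2**(k + 1)*(-k**3 - 9*k**2 - 24*k - 20)/(k**2 + 7*k + 12)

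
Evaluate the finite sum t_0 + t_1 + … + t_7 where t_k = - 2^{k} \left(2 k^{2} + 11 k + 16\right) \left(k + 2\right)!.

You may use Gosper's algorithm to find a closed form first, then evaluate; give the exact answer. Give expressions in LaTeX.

Step 1: r(k) = 2*(2*k**3 + 21*k**2 + 74*k + 87)/(2*k**2 + 11*k + 16).
So A=2*k + 6 and B=1, with C=k**2 + 11*k/2 + 8.
Solve (2*k + 6)·f(k+1) − (1)·f(k) = k**2 + 11*k/2 + 8.
d = 1 from the (1,0,2) case.
Solve for f: f(k) = (k + 2)/2 (degree 1 ≤ 1).
Then R = B(k−1)f/C = (k + 2)/(2*k**2 + 11*k + 16), so s_k = R(k)·t_k = -2**k*(k + 2)*factorial(k + 2).
Check: Δs_k = -2**k*(2*k**2 + 11*k + 16)*factorial(k + 2). ✓
Σ_(k=0)^(7) t_k = s_(8) − s_(0) = -9289728000 − (-4) = -9289727996.

Σ = -9289727996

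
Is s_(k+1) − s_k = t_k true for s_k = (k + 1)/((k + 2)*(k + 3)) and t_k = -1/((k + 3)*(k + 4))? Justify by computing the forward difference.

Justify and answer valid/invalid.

Invalid: residual 2/(k**3 + 9*k**2 + 26*k + 24) ≠ 0.

s_(k+1) = (k + 2)/((k + 3)*(k + 4))
s_(k+1) − s_k = -k/(k**3 + 9*k**2 + 26*k + 24)
(s_(k+1) − s_k) − t_k = 2/(k**3 + 9*k**2 + 26*k + 24)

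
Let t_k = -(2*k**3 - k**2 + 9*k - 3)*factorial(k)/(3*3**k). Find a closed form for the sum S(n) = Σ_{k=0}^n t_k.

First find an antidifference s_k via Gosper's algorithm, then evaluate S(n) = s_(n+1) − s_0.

S(n) = (6*3**n - 2*n**3*factorial(n) - 5*n**2*factorial(n) - 6*n*factorial(n) - 3*factorial(n))/(3*3**n)

r(k) = (k + 1)*(9*k + 2*(k + 1)**3 - (k + 1)**2 + 6)/(3*(2*k**3 - k**2 + 9*k - 3)) after simplifying.
Factor: A=k/3 + 1/3; B=1; C=k**3 - k**2/2 + 9*k/2 - 3/2.
Solve (k/3 + 1/3)·f(k+1) − (1)·f(k) = k**3 - k**2/2 + 9*k/2 - 3/2.
Bound: deg f ≤ 2.
Match coefficients ⇒ f(k) = 3*(2*k**2 - k + 2)/2.
Then R = B(k−1)f/C = 3*(2*k**2 - k + 2)/(2*k**3 - k**2 + 9*k - 3), so s_k = R(k)·t_k = -(2*k**2 - k + 2)*factorial(k)/3**k.
Δs = -(2*k**3 - k**2 + 9*k - 3)*factorial(k)/(3*3**k), as required.
Evaluate: s_(n+1) = -3**(-n - 1)*(2*n**2 + 3*n + 3)*factorial(n + 1); subtract s_(0) = -2 ⇒ S(n) = (6*3**n - 2*n**3*factorial(n) - 5*n**2*factorial(n) - 6*n*factorial(n) - 3*factorial(n))/(3*3**n).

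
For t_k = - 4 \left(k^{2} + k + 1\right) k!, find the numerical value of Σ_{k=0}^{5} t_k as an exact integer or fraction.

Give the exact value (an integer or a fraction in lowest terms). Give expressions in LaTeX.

Σ = -17280

Ratio r(k) = (k + 1)*(k + (k + 1)**2 + 2)/(k**2 + k + 1).
A = k + 1, B = 1, C = k**2 + k + 1.
Set up (k + 1)·f(k+1) − (1)·f(k) − (k**2 + k + 1) = 0.
deg f ≤ 1 (via 1,0,2).
A polynomial solution: f(k) = k.
Certificate R = B(k−1)f/C = k/(k**2 + k + 1) gives s_k = -4*k*factorial(k).
s_(k+1) − s_k = -4*(k**2 + k + 1)*factorial(k) = t_k.
Telescoping: Σ = s_(6) − s_(0) = -17280 − (0) = -17280.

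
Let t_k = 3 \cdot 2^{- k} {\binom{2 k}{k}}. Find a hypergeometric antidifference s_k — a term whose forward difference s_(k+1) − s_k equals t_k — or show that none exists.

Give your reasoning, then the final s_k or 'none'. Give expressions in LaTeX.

none — t_k is not Gosper-summable

t_(k+1)/t_k = (2*k + 1)/(k + 1).
Factor: A=2*k + 1; B=k + 1; C=1.
Solve (2*k + 1)·f(k+1) − (k)·f(k) = 1.
Degrees (1,1,0) ⇒ d ≤ -1.
Negative degree bound (-1): no f exists, t_k not Gosper-summable.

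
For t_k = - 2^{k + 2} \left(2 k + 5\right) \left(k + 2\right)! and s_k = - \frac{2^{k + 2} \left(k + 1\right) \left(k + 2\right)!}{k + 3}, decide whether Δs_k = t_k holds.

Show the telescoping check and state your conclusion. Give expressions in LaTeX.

s_(k+1) = -2**(k + 3)*(k + 2)*factorial(k + 3)/(k + 4)
s_(k+1) − s_k = -2**(k + 2)*(2*k**3 + 15*k**2 + 37*k + 32)*factorial(k + 2)/((k + 3)*(k + 4))
(s_(k+1) − s_k) − t_k = 2**(k + 3)*(k + 2)*(2*k + 7)*factorial(k + 2)/((k + 3)*(k + 4))

Invalid: residual \frac{2^{k + 3} \left(k + 2\right) \left(2 k + 7\right) \left(k + 2\right)!}{\left(k + 3\right) \left(k + 4\right)} ≠ 0.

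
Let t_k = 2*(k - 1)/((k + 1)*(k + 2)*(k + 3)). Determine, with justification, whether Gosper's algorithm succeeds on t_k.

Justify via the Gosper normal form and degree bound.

The ratio is k*(k + 1)/((k - 1)*(k + 4)).
Take A(k)=k + 1, B(k)=k + 4, C(k)=k - 1.
Solve (k + 1)·f(k+1) − (k + 3)·f(k) = k - 1.
From deg A=1, deg B=1, deg C=1: d=2.
A polynomial solution: f(k) = -k.
Certificate R = B(k−1)f/C = -k*(k + 3)/(k - 1) gives s_k = -2*k/((k + 1)*(k + 2)).
Δs = 2*(k - 1)/(k**3 + 6*k**2 + 11*k + 6), as required.

Yes. s_k = -2*k/((k + 1)*(k + 2)).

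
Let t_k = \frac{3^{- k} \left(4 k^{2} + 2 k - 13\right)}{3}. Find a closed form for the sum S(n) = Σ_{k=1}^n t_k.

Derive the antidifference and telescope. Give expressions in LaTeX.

Compute t_(k+1)/t_k: get (4*k**2 + 10*k - 7)/(3*(4*k**2 + 2*k - 13)).
Normal form (A,B,C) = (1/3, 1, k**2 + k/2 - 13/4).
Set up (1/3)·f(k+1) − (1)·f(k) − (k**2 + k/2 - 13/4) = 0.
deg f ≤ 2 (via 0,0,2).
Solve for f: f(k) = -3*(2*k**2 + 3*k - 4)/4 (degree 2 ≤ 2).
Certificate R = B(k−1)f/C = -3*(2*k**2 + 3*k - 4)/(4*k**2 + 2*k - 13) gives s_k = (-2*k**2 - 3*k + 4)/3**k.
Δs = (4*k**2 + 2*k - 13)/(3*3**k), as required.
s_(n+1) = 3**(-n - 1)*(-2*n**2 - 7*n - 1) and s_(1) = -1/3, so S(n) = 3**(-n - 1)*(3**n - 2*n**2 - 7*n - 1).

S(n) = 3^{- n - 1} \left(3^{n} - 2 n^{2} - 7 n - 1\right)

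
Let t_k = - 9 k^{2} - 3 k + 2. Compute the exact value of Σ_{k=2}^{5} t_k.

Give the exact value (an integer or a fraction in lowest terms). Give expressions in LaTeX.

Σ = -520

Compute t_(k+1)/t_k: get (3*k + 5)/(3*k - 1).
Normal form (A,B,C) = (1, 1, k**2 + k/3 - 2/9).
f must satisfy (1)·f(k+1) − (1)·f(k) = k**2 + k/3 - 2/9.
deg f ≤ 3 (via 0,0,2).
Match coefficients ⇒ f(k) = k*(3*k**2 - 3*k - 2)/9.
Get s_k = R·t_k = k*(-3*k**2 + 3*k + 2) with R(k) = B(k−1)f(k)/C(k) = k*(3*k**2 - 3*k - 2)/((3*k - 1)*(3*k + 2)).
Δs = -9*k**2 - 3*k + 2, as required.
Telescoping: Σ = s_(6) − s_(2) = -528 − (-8) = -520.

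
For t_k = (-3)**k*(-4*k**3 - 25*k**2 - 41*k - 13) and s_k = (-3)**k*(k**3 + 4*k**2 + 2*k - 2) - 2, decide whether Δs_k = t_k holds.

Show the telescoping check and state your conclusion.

valid (s_(k+1) − s_k reduces to t_k)

s_(k+1) = (-3)**(k + 1)*(2*k + (k + 1)**3 + 4*(k + 1)**2) - 2
s_(k+1) − s_k = (-3)**k*(-4*k**3 - 25*k**2 - 41*k - 13)
(s_(k+1) − s_k) − t_k = 0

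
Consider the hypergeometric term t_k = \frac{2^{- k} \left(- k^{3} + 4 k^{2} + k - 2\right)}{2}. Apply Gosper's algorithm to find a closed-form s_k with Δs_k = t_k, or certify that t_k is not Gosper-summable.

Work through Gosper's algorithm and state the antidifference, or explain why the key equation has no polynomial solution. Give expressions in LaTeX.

s_k = 2^{- k} \left(k^{3} - k^{2} + 2\right)

Ratio r(k) = (k**3 - k**2 - 6*k - 2)/(2*(k**3 - 4*k**2 - k + 2)).
Take A(k)=1/2, B(k)=1, C(k)=k**3 - 4*k**2 - k + 2.
f must satisfy (1/2)·f(k+1) − (1)·f(k) = k**3 - 4*k**2 - k + 2.
Bound: deg f ≤ 3.
Coefficient equations give f(k) = -2*(k + 1)*(k**2 - 2*k + 2).
Get s_k = R·t_k = (k**3 - k**2 + 2)/2**k with R(k) = B(k−1)f(k)/C(k) = -2*(k + 1)*(k**2 - 2*k + 2)/(k**3 - 4*k**2 - k + 2).
s_(k+1) − s_k = (-k**3 + 4*k**2 + k - 2)/(2*2**k) = t_k.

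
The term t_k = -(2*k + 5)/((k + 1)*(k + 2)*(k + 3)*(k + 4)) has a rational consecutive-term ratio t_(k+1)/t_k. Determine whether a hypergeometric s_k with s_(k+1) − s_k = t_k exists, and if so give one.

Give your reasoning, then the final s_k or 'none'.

s_k = k*(-k - 4)/(3*(k**2 + 4*k + 3))

Step 1: r(k) = (k + 1)*(2*k + 7)/((k + 5)*(2*k + 5)).
Gosper form: A/B · C(k+1)/C(k) with A=k + 1, B=k + 5, C=k + 5/2.
Key eq: (k + 1)·f(k+1) = (k + 4)·f(k) + (k + 5/2).
From deg A=1, deg B=1, deg C=1: d=3.
Solve for f: f(k) = k*(k + 2)*(k + 4)/6 (degree 3 ≤ 3).
R(k) = B(k−1)·f(k)/C(k) = k*(k + 2)*(k + 4)**2/(3*(2*k + 5)); s_k = R·t_k = k*(-k - 4)/(3*(k**2 + 4*k + 3)).
Δs = (-2*k - 5)/(k**4 + 10*k**3 + 35*k**2 + 50*k + 24), as required.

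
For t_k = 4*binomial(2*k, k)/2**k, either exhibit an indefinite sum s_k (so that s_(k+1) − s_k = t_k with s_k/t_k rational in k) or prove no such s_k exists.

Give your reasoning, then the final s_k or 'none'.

no hypergeometric antidifference exists

The ratio is (2*k + 1)/(k + 1).
Factor: A=2*k + 1; B=k + 1; C=1.
f must satisfy (2*k + 1)·f(k+1) − (k)·f(k) = 1.
deg f ≤ -1 (via 1,1,0).
d = -1 < 0 ⇒ no nonzero polynomial f; not summable.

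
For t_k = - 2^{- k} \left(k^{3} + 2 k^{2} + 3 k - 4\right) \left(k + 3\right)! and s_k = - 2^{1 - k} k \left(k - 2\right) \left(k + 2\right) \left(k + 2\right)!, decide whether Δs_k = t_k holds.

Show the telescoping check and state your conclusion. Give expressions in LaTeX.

s_(k+1) = -(k - 1)*(k + 1)*(k + 3)*factorial(k + 3)/2**k
s_(k+1) − s_k = -(k**4 + 4*k**3 + 8*k**2 + 2*k - 9)*factorial(k + 2)/2**k
(s_(k+1) − s_k) − t_k = (k**3 + k**2 + 3*k - 3)*factorial(k + 2)/2**k

Invalid: residual 2^{- k} \left(k^{3} + k^{2} + 3 k - 3\right) \left(k + 2\right)! ≠ 0.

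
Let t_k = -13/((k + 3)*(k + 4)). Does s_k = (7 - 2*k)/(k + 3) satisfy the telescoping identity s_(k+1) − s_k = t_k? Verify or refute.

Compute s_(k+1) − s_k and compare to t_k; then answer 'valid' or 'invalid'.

Valid — Δs_k = t_k.

s_(k+1) = (5 - 2*k)/(k + 4)
s_(k+1) − s_k = -13/(k**2 + 7*k + 12)
(s_(k+1) − s_k) − t_k = 0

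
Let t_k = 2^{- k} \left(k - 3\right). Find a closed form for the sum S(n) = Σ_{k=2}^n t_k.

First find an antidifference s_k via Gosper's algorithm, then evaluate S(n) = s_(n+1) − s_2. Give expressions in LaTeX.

S(n) = 2^{- n} \left(1 - n\right)

r(k) = (k - 2)/(2*(k - 3)) after simplifying.
Normal form (A,B,C) = (1/2, 1, k - 3).
Solve (1/2)·f(k+1) − (1)·f(k) = k - 3.
d = 1 from the (0,0,1) case.
Coefficient equations give f(k) = -2*(k - 2).
R(k) = B(k−1)·f(k)/C(k) = -2*(k - 2)/(k - 3); s_k = R·t_k = 2**(1 - k)*(2 - k).
Check: Δs_k = (k - 3)/2**k. ✓
Evaluate: s_(n+1) = (1 - n)/2**n; subtract s_(2) = 0 ⇒ S(n) = (1 - n)/2**n.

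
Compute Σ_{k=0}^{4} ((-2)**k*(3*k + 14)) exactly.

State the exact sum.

The ratio is 2*(-3*k - 17)/(3*k + 14).
Take A(k)=-2, B(k)=1, C(k)=k + 14/3.
Set up (-2)·f(k+1) − (1)·f(k) − (k + 14/3) = 0.
Degrees (0,0,1) ⇒ d ≤ 1.
Coefficient equations give f(k) = -(k + 4)/3.
Certificate R = B(k−1)f/C = -(k + 4)/(3*k + 14) gives s_k = (-2)**k*(-k - 4).
Check: Δs_k = (-2)**k*(3*k + 14). ✓
Sum = s_(5) − s_(0); s_(5) = 288, s_(0) = -4 ⇒ 292.

Σ = 292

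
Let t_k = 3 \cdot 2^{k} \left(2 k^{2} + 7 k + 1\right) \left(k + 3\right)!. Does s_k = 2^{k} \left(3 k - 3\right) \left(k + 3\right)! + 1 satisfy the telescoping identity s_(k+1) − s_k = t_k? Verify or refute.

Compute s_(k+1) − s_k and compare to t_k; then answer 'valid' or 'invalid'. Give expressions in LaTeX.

s_(k+1) = 3*2**(k + 1)*k*factorial(k + 4) + 1
s_(k+1) − s_k = 3*2**k*(2*k**2 + 7*k + 1)*factorial(k + 3)
(s_(k+1) − s_k) − t_k = 0

valid; difference matches t_k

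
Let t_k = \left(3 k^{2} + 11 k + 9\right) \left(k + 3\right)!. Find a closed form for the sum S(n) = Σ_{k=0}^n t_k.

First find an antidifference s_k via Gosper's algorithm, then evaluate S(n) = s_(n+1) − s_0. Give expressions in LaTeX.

The ratio is (k + 4)*(11*k + 3*(k + 1)**2 + 20)/(3*k**2 + 11*k + 9).
Factor: A=k + 4; B=1; C=k**2 + 11*k/3 + 3.
Key eq: (k + 4)·f(k+1) = (1)·f(k) + (k**2 + 11*k/3 + 3).
From deg A=1, deg B=0, deg C=2: d=1.
A polynomial solution: f(k) = (3*k - 1)/3.
R(k) = B(k−1)·f(k)/C(k) = (3*k - 1)/(3*k**2 + 11*k + 9); s_k = R·t_k = (3*k - 1)*factorial(k + 3).
Verify: (3*k**2 + 11*k + 9)*factorial(k + 3) matches t_k.
Evaluate: s_(n+1) = (3*n + 2)*factorial(n + 4); subtract s_(0) = -6 ⇒ S(n) = 3*n*factorial(n + 4) + 2*factorial(n + 4) + 6.

S(n) = 3 n \left(n + 4\right)! + 2 \left(n + 4\right)! + 6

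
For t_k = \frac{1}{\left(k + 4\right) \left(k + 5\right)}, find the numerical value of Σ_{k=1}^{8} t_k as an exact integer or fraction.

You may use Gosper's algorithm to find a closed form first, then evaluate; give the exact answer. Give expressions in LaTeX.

Σ = 8/65

r(k) = (k + 4)/(k + 6) after simplifying.
Take A(k)=k + 4, B(k)=k + 6, C(k)=1.
Set up (k + 4)·f(k+1) − (k + 5)·f(k) − (1) = 0.
From deg A=1, deg B=1, deg C=0: d=1.
Match coefficients ⇒ f(k) = k/4.
Then R = B(k−1)f/C = k*(k + 5)/4, so s_k = R(k)·t_k = k/(4*(k + 4)).
s_(k+1) − s_k = 1/(k**2 + 9*k + 20) = t_k.
Σ_(k=1)^(8) t_k = s_(9) − s_(1) = 9/52 − (1/20) = 8/65.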